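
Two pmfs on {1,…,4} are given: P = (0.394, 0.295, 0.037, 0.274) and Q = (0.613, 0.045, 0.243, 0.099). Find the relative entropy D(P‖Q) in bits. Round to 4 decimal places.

0.8510 bits

D(P‖Q) = Σ p·log₂(p/q).
  0.394·log₂(0.394/0.613) = -0.25125
  0.295·log₂(0.295/0.045) = 0.80025
  0.037·log₂(0.037/0.243) = -0.10047
  0.274·log₂(0.274/0.099) = 0.40242
D(P‖Q) = 0.8510 bits.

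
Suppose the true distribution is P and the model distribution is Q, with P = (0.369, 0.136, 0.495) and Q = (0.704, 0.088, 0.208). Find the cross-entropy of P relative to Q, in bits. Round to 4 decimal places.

1.7851 bits

H(P,Q) = −Σ p·log₂ q.
  −0.369·log₂(0.704) = 0.18684
  −0.136·log₂(0.088) = 0.47686
  −0.495·log₂(0.208) = 1.12135
H(P,Q) = 1.7851 bits.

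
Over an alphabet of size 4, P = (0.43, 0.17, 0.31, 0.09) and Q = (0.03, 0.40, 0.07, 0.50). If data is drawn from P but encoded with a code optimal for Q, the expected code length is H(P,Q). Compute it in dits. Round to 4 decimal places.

1.1076 dits

H(P,Q) = −Σ p·log₁₀ q.
  −0.43·log₁₀(0.03) = 0.65484
  −0.17·log₁₀(0.40) = 0.06765
  −0.31·log₁₀(0.07) = 0.35802
  −0.09·log₁₀(0.50) = 0.02709
H(P,Q) = 1.1076 dits.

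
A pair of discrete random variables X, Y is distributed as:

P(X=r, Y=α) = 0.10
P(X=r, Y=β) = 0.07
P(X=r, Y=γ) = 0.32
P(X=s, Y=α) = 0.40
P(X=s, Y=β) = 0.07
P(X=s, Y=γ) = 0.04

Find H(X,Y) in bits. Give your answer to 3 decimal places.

H(X,Y) = −Σ p(x,y)·log₂ p(x,y) over all 6 cells.
  cell (r,α): −0.10·log₂0.10 = 0.3322
  cell (r,β): −0.07·log₂0.07 = 0.2686
  cell (r,γ): −0.32·log₂0.32 = 0.5260
  cell (s,α): −0.40·log₂0.40 = 0.5288
  cell (s,β): −0.07·log₂0.07 = 0.2686
  cell (s,γ): −0.04·log₂0.04 = 0.1858
Sum = 2.110 bits.

2.110 bits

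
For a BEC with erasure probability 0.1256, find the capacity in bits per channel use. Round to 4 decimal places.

0.8744 bits

Binary erasure channel: capacity C = 1 − ε.
C = 1 − 0.1256 = 0.8744 bits per channel use.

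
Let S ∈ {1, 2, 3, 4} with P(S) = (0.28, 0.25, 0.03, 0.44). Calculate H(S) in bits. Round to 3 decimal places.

H(S) = −Σ p·log₂ p.
  −(0.28)·log₂(0.28) = 0.5142
  −(0.25)·log₂(0.25) = 0.5000
  −(0.03)·log₂(0.03) = 0.1518
  −(0.44)·log₂(0.44) = 0.5211
Sum: 0.5142 + 0.5000 + 0.1518 + 0.5211 = 1.687 bits.

1.687 bits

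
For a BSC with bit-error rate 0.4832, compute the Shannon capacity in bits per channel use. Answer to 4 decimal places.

0.0008 bits

Binary symmetric channel: C = 1 − h₂(ε) where h₂ is the binary entropy function.
h₂(0.4832) = −0.4832·log₂0.4832 − 0.5168·log₂0.5168 = 0.9992.
C = 1 − 0.9992 = 0.0008 bits per channel use.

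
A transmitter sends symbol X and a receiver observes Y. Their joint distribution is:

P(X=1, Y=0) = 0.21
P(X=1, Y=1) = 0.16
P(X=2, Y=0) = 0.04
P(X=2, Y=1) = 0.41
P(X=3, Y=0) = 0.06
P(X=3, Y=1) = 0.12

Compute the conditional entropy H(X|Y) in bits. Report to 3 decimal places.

Marginals: p(X) = (0.3700, 0.4500, 0.1800), p(Y) = (0.3100, 0.6900).
H(X|Y) = Σ p(Y) · H(X|Y=·).
  Y=0: p=0.3100, H(X|Y=0) = 1.2204
  Y=1: p=0.6900, H(X|Y=1) = 1.3740
Weighted sum = 1.326 bits.

1.326 bits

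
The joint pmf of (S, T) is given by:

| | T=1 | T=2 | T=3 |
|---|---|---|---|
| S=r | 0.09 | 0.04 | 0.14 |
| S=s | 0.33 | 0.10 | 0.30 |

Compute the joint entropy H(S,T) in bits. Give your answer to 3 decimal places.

H(S,T) = −Σ p(x,y)·log₂ p(x,y) over all 6 cells.
  cell (r,1): −0.09·log₂0.09 = 0.3127
  cell (r,2): −0.04·log₂0.04 = 0.1858
  cell (r,3): −0.14·log₂0.14 = 0.3971
  cell (s,1): −0.33·log₂0.33 = 0.5278
  cell (s,2): −0.10·log₂0.10 = 0.3322
  cell (s,3): −0.30·log₂0.30 = 0.5211
Sum = 2.277 bits.

2.277 bits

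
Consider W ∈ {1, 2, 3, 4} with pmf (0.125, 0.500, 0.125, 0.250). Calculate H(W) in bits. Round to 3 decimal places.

1.750 bits

H(W) = −Σ p·log₂ p.
  −(0.125)·log₂(0.125) = 0.3750
  −(0.500)·log₂(0.500) = 0.5000
  −(0.125)·log₂(0.125) = 0.3750
  −(0.250)·log₂(0.250) = 0.5000
Sum: 0.3750 + 0.5000 + 0.3750 + 0.5000 = 1.750 bits.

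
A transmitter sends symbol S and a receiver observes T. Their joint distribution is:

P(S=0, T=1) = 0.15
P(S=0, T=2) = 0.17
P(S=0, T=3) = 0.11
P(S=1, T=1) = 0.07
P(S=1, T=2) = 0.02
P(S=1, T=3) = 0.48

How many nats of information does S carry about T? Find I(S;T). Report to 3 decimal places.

0.198 nats

Marginals: p(S) = (0.4300, 0.5700), p(T) = (0.2200, 0.1900, 0.5900).
I(S;T) = H(S) + H(T) − H(S,T).
H(S) = 0.6833, H(T) = 0.9600, H(S,T) = 1.4453.
I(S;T) = 0.6833 + 0.9600 − 1.4453 = 0.198 nats.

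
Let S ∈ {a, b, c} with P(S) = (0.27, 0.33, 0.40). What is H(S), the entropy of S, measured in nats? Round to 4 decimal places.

H(S) = −Σ p·ln p.
  −(0.27)·ln(0.27) = 0.35352
  −(0.33)·ln(0.33) = 0.36586
  −(0.40)·ln(0.40) = 0.36652
Sum: 0.35352 + 0.36586 + 0.36652 = 1.0859 nats.

1.0859 nats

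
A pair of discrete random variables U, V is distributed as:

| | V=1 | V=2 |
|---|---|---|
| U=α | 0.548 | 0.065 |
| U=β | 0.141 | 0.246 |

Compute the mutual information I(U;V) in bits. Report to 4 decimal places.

Marginals: p(U) = (0.6130, 0.3870), p(V) = (0.6890, 0.3110).
I(U;V) = Σ p(x,y)·log₂[p(x,y)/(p(x)p(y))].
  (α,1): 0.548·log₂(1.2975) = 0.20589
  (α,2): 0.065·log₂(0.3410) = -0.10090
  (β,1): 0.141·log₂(0.5288) = -0.12961
  (β,2): 0.246·log₂(2.0439) = 0.25371
Sum = 0.2291 bits.

0.2291 bits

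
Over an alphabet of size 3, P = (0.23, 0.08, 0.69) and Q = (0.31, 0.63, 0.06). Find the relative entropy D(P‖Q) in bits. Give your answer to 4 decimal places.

2.0940 bits

D(P‖Q) = Σ p·log₂(p/q).
  0.23·log₂(0.23/0.31) = -0.09905
  0.08·log₂(0.08/0.63) = -0.23818
  0.69·log₂(0.69/0.06) = 2.43126
D(P‖Q) = 2.0940 bits.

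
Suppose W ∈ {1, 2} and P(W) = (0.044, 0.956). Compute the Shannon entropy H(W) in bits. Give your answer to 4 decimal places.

0.2603 bits

H(W) = −Σ p·log₂ p.
  −(0.044)·log₂(0.044) = 0.19828
  −(0.956)·log₂(0.956) = 0.06206
Sum: 0.19828 + 0.06206 = 0.2603 bits.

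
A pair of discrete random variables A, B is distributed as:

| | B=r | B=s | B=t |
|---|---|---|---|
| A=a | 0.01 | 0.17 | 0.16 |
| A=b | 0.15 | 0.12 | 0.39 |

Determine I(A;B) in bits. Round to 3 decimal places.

0.109 bits

Marginals: p(A) = (0.3400, 0.6600), p(B) = (0.1600, 0.2900, 0.5500).
I(A;B) = Σ p(x,y)·log₂[p(x,y)/(p(x)p(y))].
  (a,r): 0.01·log₂(0.1838) = -0.0244
  (a,s): 0.17·log₂(1.7241) = 0.1336
  (a,t): 0.16·log₂(0.8556) = -0.0360
  (b,r): 0.15·log₂(1.4205) = 0.0760
  (b,s): 0.12·log₂(0.6270) = -0.0808
  (b,t): 0.39·log₂(1.0744) = 0.0404
Sum = 0.109 bits.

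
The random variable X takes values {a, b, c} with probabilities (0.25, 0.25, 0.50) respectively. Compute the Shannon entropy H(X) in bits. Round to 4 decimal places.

H(X) = −Σ p·log₂ p.
  −(0.25)·log₂(0.25) = 0.50000
  −(0.25)·log₂(0.25) = 0.50000
  −(0.50)·log₂(0.50) = 0.50000
Sum: 0.50000 + 0.50000 + 0.50000 = 1.5000 bits.

1.5000 bits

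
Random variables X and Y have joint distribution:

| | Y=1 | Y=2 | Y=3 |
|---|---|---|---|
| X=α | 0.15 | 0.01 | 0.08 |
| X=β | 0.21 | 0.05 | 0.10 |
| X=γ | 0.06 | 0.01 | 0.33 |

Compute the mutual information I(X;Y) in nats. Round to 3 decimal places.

0.150 nats

Marginals: p(X) = (0.2400, 0.3600, 0.4000), p(Y) = (0.4200, 0.0700, 0.5100).
I(X;Y) = H(X) + H(Y) − H(X,Y).
H(X) = 1.0768, H(Y) = 0.8939, H(X,Y) = 1.8212.
I(X;Y) = 1.0768 + 0.8939 − 1.8212 = 0.150 nats.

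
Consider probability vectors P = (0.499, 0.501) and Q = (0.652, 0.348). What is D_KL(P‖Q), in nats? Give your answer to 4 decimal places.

0.0491 nats

D(P‖Q) = Σ p·ln(p/q).
  0.499·ln(0.499/0.652) = -0.13345
  0.501·ln(0.501/0.348) = 0.18257
D(P‖Q) = 0.0491 nats.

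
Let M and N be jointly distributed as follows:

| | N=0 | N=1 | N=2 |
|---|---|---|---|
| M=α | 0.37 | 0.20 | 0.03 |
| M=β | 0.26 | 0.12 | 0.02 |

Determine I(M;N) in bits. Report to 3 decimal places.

Marginals: p(M) = (0.6000, 0.4000), p(N) = (0.6300, 0.3200, 0.0500).
I(M;N) = H(M) + H(N) − H(M,N).
H(M) = 0.9710, H(N) = 1.1621, H(M,N) = 2.1321.
I(M;N) = 0.9710 + 1.1621 − 2.1321 = 0.001 bits.

0.001 bits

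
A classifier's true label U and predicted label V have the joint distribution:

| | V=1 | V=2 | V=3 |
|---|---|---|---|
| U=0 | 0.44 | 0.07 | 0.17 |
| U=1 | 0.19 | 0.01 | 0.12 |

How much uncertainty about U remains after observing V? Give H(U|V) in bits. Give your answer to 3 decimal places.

Chain rule: H(U|V) = H(U,V) − H(V).
Marginals: p(U) = (0.6800, 0.3200), p(V) = (0.6300, 0.0800, 0.2900).
H(U,V) = 2.1130 bits; H(V) = 1.2294 bits.
H(U|V) = 2.1130 − 1.2294 = 0.884 bits.

0.884 bits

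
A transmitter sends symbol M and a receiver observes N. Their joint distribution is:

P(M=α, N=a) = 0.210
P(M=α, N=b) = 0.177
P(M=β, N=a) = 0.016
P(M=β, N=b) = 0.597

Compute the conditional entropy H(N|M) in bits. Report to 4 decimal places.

0.4919 bits

Chain rule: H(N|M) = H(M,N) − H(M).
Marginals: p(M) = (0.3870, 0.6130), p(N) = (0.2260, 0.7740).
H(M,N) = 1.4547 bits; H(M) = 0.9628 bits.
H(N|M) = 1.4547 − 0.9628 = 0.4919 bits.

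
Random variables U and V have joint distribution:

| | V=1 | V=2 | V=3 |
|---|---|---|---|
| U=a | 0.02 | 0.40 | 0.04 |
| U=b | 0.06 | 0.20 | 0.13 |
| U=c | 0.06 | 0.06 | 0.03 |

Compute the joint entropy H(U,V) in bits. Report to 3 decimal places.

2.557 bits

H(U,V) = −Σ p(x,y)·log₂ p(x,y) over all 9 cells.
  cell (a,1): −0.02·log₂0.02 = 0.1129
  cell (a,2): −0.40·log₂0.40 = 0.5288
  cell (a,3): −0.04·log₂0.04 = 0.1858
  cell (b,1): −0.06·log₂0.06 = 0.2435
  cell (b,2): −0.20·log₂0.20 = 0.4644
  cell (b,3): −0.13·log₂0.13 = 0.3826
  cell (c,1): −0.06·log₂0.06 = 0.2435
  cell (c,2): −0.06·log₂0.06 = 0.2435
  cell (c,3): −0.03·log₂0.03 = 0.1518
Sum = 2.557 bits.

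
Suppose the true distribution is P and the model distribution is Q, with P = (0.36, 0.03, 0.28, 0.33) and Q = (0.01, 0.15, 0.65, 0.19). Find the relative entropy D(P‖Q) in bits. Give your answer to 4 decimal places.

1.7141 bits

D(P‖Q) = Σ p·log₂(p/q).
  0.36·log₂(0.36/0.01) = 1.86117
  0.03·log₂(0.03/0.15) = -0.06966
  0.28·log₂(0.28/0.65) = -0.34020
  0.33·log₂(0.33/0.19) = 0.26283
D(P‖Q) = 1.7141 bits.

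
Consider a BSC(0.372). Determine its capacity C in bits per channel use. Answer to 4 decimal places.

0.0478 bits

Binary symmetric channel: C = 1 − h₂(ε) where h₂ is the binary entropy function.
h₂(0.372) = −0.372·log₂0.372 − 0.628·log₂0.628 = 0.9522.
C = 1 − 0.9522 = 0.0478 bits per channel use.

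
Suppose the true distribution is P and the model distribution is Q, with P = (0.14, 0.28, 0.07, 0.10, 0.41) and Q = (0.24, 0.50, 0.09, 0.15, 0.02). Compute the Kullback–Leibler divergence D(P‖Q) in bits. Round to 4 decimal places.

1.3596 bits

D(P‖Q) = Σ p·log₂(p/q).
  0.14·log₂(0.14/0.24) = -0.10887
  0.28·log₂(0.28/0.50) = -0.23422
  0.07·log₂(0.07/0.09) = -0.02538
  0.10·log₂(0.10/0.15) = -0.05850
  0.41·log₂(0.41/0.02) = 1.78660
D(P‖Q) = 1.3596 bits.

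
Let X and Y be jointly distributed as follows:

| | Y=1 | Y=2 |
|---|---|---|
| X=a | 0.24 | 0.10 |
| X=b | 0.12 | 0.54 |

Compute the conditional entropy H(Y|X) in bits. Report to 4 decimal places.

0.7486 bits

Marginals: p(X) = (0.3400, 0.6600), p(Y) = (0.3600, 0.6400).
H(Y|X) = Σ p(X) · H(Y|X=·).
  X=a: p=0.3400, H(Y|X=a) = 0.8740
  X=b: p=0.6600, H(Y|X=b) = 0.6840
Weighted sum = 0.7486 bits.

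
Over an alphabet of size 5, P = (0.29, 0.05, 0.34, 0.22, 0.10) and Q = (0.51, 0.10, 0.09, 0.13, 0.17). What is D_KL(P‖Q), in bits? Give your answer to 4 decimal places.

D(P‖Q) = Σ p·log₂(p/q).
  0.29·log₂(0.29/0.51) = -0.23619
  0.05·log₂(0.05/0.10) = -0.05000
  0.34·log₂(0.34/0.09) = 0.65196
  0.22·log₂(0.22/0.13) = 0.16698
  0.10·log₂(0.10/0.17) = -0.07655
D(P‖Q) = 0.4562 bits.

0.4562 bits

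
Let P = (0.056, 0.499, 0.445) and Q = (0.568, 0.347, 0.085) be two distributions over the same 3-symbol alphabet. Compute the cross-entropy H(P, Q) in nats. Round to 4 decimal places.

1.6568 nats

H(P,Q) = −Σ p·ln q.
  −0.056·ln(0.568) = 0.03168
  −0.499·ln(0.347) = 0.52816
  −0.445·ln(0.085) = 1.09697
H(P,Q) = 1.6568 nats.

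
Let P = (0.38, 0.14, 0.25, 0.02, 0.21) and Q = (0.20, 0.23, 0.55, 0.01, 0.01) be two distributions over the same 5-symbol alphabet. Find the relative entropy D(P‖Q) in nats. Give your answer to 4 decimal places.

0.6305 nats

D(P‖Q) = Σ p·ln(p/q).
  0.38·ln(0.38/0.20) = 0.24390
  0.14·ln(0.14/0.23) = -0.06950
  0.25·ln(0.25/0.55) = -0.19711
  0.02·ln(0.02/0.01) = 0.01386
  0.21·ln(0.21/0.01) = 0.63935
D(P‖Q) = 0.6305 nats.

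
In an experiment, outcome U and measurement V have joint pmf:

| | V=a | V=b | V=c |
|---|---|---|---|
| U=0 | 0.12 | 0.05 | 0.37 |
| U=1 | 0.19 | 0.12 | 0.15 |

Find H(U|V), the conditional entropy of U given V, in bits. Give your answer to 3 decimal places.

Chain rule: H(U|V) = H(U,V) − H(V).
Marginals: p(U) = (0.5400, 0.4600), p(V) = (0.3100, 0.1700, 0.5200).
H(U,V) = 2.3467 bits; H(V) = 1.4490 bits.
H(U|V) = 2.3467 − 1.4490 = 0.898 bits.

0.898 bits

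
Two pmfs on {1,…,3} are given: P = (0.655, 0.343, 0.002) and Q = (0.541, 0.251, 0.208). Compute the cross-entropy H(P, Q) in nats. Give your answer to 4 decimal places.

H(P,Q) = −Σ p·ln q.
  −0.655·ln(0.541) = 0.40239
  −0.343·ln(0.251) = 0.47413
  −0.002·ln(0.208) = 0.00314
H(P,Q) = 0.8797 nats.

0.8797 nats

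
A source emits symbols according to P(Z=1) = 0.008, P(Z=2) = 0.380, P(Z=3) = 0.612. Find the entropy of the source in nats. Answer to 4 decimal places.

0.7068 nats

H(Z) = −Σ p·ln p.
  −(0.008)·ln(0.008) = 0.03863
  −(0.380)·ln(0.380) = 0.36768
  −(0.612)·ln(0.612) = 0.30051
Sum: 0.03863 + 0.36768 + 0.30051 = 0.7068 nats.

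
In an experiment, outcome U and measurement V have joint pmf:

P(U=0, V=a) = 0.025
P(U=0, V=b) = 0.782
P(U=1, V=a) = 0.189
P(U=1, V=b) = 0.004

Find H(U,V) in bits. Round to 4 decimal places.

H(U,V) = −Σ p(x,y)·log₂ p(x,y) over all 4 cells.
  cell (0,a): −0.025·log₂0.025 = 0.13305
  cell (0,b): −0.782·log₂0.782 = 0.27742
  cell (1,a): −0.189·log₂0.189 = 0.45427
  cell (1,b): −0.004·log₂0.004 = 0.03186
Sum = 0.8966 bits.

0.8966 bits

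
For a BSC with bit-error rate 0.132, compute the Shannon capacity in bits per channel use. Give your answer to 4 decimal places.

Binary symmetric channel: C = 1 − h₂(ε) where h₂ is the binary entropy function.
h₂(0.132) = −0.132·log₂0.132 − 0.868·log₂0.868 = 0.5629.
C = 1 − 0.5629 = 0.4371 bits per channel use.

0.4371 bits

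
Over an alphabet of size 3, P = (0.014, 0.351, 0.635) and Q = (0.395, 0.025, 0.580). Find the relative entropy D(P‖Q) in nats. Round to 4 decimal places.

0.9381 nats

D(P‖Q) = Σ p·ln(p/q).
  0.014·ln(0.014/0.395) = -0.04676
  0.351·ln(0.351/0.025) = 0.92731
  0.635·ln(0.635/0.580) = 0.05753
D(P‖Q) = 0.9381 nats.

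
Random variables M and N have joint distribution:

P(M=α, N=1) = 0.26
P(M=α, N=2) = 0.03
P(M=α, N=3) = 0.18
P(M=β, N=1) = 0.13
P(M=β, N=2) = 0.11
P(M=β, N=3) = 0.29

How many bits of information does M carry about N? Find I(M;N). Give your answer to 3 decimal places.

0.083 bits

Marginals: p(M) = (0.4700, 0.5300), p(N) = (0.3900, 0.1400, 0.4700).
I(M;N) = H(M) + H(N) − H(M,N).
H(M) = 0.9974, H(N) = 1.4389, H(M,N) = 2.3532.
I(M;N) = 0.9974 + 1.4389 − 2.3532 = 0.083 bits.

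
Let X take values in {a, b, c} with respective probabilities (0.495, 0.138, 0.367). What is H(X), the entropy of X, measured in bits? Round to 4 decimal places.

1.4272 bits

H(X) = −Σ p·log₂ p.
  −(0.495)·log₂(0.495) = 0.50218
  −(0.138)·log₂(0.138) = 0.39430
  −(0.367)·log₂(0.367) = 0.53074
Sum: 0.50218 + 0.39430 + 0.53074 = 1.4272 bits.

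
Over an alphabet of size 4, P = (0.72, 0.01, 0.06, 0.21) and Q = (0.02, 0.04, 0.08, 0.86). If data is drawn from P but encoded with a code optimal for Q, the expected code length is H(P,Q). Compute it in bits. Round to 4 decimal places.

H(P,Q) = −Σ p·log₂ q.
  −0.72·log₂(0.02) = 4.06358
  −0.01·log₂(0.04) = 0.04644
  −0.06·log₂(0.08) = 0.21863
  −0.21·log₂(0.86) = 0.04569
H(P,Q) = 4.3743 bits.

4.3743 bits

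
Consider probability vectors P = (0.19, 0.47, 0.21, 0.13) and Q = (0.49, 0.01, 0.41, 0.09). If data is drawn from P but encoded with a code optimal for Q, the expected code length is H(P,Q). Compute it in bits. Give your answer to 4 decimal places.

H(P,Q) = −Σ p·log₂ q.
  −0.19·log₂(0.49) = 0.19554
  −0.47·log₂(0.01) = 3.12261
  −0.21·log₂(0.41) = 0.27012
  −0.13·log₂(0.09) = 0.45161
H(P,Q) = 4.0399 bits.

4.0399 bits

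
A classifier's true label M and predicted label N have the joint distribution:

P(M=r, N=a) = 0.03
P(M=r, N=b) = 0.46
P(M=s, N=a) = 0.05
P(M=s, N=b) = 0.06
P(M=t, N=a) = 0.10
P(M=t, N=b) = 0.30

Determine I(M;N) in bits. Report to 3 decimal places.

Marginals: p(M) = (0.4900, 0.1100, 0.4000), p(N) = (0.1800, 0.8200).
I(M;N) = Σ p(x,y)·log₂[p(x,y)/(p(x)p(y))].
  (r,a): 0.03·log₂(0.3401) = -0.0467
  (r,b): 0.46·log₂(1.1448) = 0.0898
  (s,a): 0.05·log₂(2.5253) = 0.0668
  (s,b): 0.06·log₂(0.6652) = -0.0353
  (t,a): 0.10·log₂(1.3889) = 0.0474
  (t,b): 0.30·log₂(0.9146) = -0.0386
Sum = 0.083 bits.

0.083 bits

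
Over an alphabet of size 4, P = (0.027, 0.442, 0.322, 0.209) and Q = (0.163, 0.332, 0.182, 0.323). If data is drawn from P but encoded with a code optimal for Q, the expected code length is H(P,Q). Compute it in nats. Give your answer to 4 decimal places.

H(P,Q) = −Σ p·ln q.
  −0.027·ln(0.163) = 0.04898
  −0.442·ln(0.332) = 0.48736
  −0.322·ln(0.182) = 0.54861
  −0.209·ln(0.323) = 0.23619
H(P,Q) = 1.3211 nats.

1.3211 nats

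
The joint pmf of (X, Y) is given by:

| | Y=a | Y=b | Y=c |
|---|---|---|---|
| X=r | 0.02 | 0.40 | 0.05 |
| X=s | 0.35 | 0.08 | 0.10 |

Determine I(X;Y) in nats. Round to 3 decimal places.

0.302 nats

Marginals: p(X) = (0.4700, 0.5300), p(Y) = (0.3700, 0.4800, 0.1500).
I(X;Y) = H(X) + H(Y) − H(X,Y).
H(X) = 0.6913, H(Y) = 1.0047, H(X,Y) = 1.3943.
I(X;Y) = 0.6913 + 1.0047 − 1.3943 = 0.302 nats.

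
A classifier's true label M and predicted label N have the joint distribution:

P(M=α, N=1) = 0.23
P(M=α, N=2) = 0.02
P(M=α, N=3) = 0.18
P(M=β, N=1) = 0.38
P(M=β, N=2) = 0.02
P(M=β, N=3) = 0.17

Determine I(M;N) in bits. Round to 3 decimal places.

Marginals: p(M) = (0.4300, 0.5700), p(N) = (0.6100, 0.0400, 0.3500).
I(M;N) = Σ p(x,y)·log₂[p(x,y)/(p(x)p(y))].
  (α,1): 0.23·log₂(0.8769) = -0.0436
  (α,2): 0.02·log₂(1.1628) = 0.0044
  (α,3): 0.18·log₂(1.1960) = 0.0465
  (β,1): 0.38·log₂(1.0929) = 0.0487
  (β,2): 0.02·log₂(0.8772) = -0.0038
  (β,3): 0.17·log₂(0.8521) = -0.0392
Sum = 0.013 bits.

0.013 bits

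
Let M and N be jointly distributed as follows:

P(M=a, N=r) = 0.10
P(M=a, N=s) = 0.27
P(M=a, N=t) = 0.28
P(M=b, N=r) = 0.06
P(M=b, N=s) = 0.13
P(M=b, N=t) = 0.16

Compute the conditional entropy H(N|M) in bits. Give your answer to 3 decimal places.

1.472 bits

Chain rule: H(N|M) = H(M,N) − H(M).
Marginals: p(M) = (0.6500, 0.3500), p(N) = (0.1600, 0.4000, 0.4400).
H(M,N) = 2.4056 bits; H(M) = 0.9341 bits.
H(N|M) = 2.4056 − 0.9341 = 1.472 bits.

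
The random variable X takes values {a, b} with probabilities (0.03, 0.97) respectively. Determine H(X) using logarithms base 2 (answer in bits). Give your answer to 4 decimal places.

0.1944 bits

H(X) = −Σ p·log₂ p.
  −(0.03)·log₂(0.03) = 0.15177
  −(0.97)·log₂(0.97) = 0.04263
Sum: 0.15177 + 0.04263 = 0.1944 bits.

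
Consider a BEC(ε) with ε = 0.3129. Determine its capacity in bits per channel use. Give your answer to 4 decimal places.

0.6871 bits

Binary erasure channel: capacity C = 1 − ε.
C = 1 − 0.3129 = 0.6871 bits per channel use.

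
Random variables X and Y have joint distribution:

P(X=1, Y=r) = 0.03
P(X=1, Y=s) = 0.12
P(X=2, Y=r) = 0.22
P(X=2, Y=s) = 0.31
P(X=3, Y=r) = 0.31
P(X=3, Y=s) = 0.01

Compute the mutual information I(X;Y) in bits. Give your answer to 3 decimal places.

Marginals: p(X) = (0.1500, 0.5300, 0.3200), p(Y) = (0.5600, 0.4400).
I(X;Y) = H(X) + H(Y) − H(X,Y).
H(X) = 1.4220, H(Y) = 0.9896, H(X,Y) = 2.1134.
I(X;Y) = 1.4220 + 0.9896 − 2.1134 = 0.298 bits.

0.298 bits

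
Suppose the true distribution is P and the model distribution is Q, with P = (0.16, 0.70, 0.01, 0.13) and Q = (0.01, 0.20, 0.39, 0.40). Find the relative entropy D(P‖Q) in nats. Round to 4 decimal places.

1.1378 nats

D(P‖Q) = Σ p·ln(p/q).
  0.16·ln(0.16/0.01) = 0.44361
  0.70·ln(0.70/0.20) = 0.87693
  0.01·ln(0.01/0.39) = -0.03664
  0.13·ln(0.13/0.40) = -0.14611
D(P‖Q) = 1.1378 nats.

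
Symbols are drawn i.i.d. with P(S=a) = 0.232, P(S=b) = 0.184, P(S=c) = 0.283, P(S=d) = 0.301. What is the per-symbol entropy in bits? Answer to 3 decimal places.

H(S) = −Σ p·log₂ p.
  −(0.232)·log₂(0.232) = 0.4890
  −(0.184)·log₂(0.184) = 0.4494
  −(0.283)·log₂(0.283) = 0.5154
  −(0.301)·log₂(0.301) = 0.5214
Sum: 0.4890 + 0.4494 + 0.5154 + 0.5214 = 1.975 bits.

1.975 bits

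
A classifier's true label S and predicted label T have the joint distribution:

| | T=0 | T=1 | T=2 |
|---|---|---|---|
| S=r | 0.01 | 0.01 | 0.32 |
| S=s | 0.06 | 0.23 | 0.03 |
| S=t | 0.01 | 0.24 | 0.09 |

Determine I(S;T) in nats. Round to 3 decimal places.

Marginals: p(S) = (0.3400, 0.3200, 0.3400), p(T) = (0.0800, 0.4800, 0.4400).
I(S;T) = Σ p(x,y)·ln[p(x,y)/(p(x)p(y))].
  (r,0): 0.01·ln(0.3676) = -0.0100
  (r,1): 0.01·ln(0.0613) = -0.0279
  (r,2): 0.32·ln(2.1390) = 0.2433
  (s,0): 0.06·ln(2.3438) = 0.0511
  (s,1): 0.23·ln(1.4974) = 0.0929
  (s,2): 0.03·ln(0.2131) = -0.0464
  (t,0): 0.01·ln(0.3676) = -0.0100
  (t,1): 0.24·ln(1.4706) = 0.0926
  (t,2): 0.09·ln(0.6016) = -0.0457
Sum = 0.340 nats.

0.340 nats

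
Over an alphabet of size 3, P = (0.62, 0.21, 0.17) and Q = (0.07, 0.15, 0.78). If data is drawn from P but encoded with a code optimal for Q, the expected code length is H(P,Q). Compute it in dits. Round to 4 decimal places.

H(P,Q) = −Σ p·log₁₀ q.
  −0.62·log₁₀(0.07) = 0.71604
  −0.21·log₁₀(0.15) = 0.17302
  −0.17·log₁₀(0.78) = 0.01834
H(P,Q) = 0.9074 dits.

0.9074 dits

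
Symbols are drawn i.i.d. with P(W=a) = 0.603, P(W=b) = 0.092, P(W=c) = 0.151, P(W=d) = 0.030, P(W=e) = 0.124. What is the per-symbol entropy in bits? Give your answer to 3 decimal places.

H(W) = −Σ p·log₂ p.
  −(0.603)·log₂(0.603) = 0.4401
  −(0.092)·log₂(0.092) = 0.3167
  −(0.151)·log₂(0.151) = 0.4118
  −(0.030)·log₂(0.030) = 0.1518
  −(0.124)·log₂(0.124) = 0.3734
Sum: 0.4401 + 0.3167 + 0.4118 + 0.1518 + 0.3734 = 1.694 bits.

1.694 bits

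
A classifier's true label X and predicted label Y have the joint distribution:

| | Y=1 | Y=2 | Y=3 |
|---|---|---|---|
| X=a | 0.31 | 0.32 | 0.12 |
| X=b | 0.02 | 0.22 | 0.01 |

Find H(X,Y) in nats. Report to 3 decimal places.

1.440 nats

H(X,Y) = −Σ p(x,y)·ln p(x,y) over all 6 cells.
  cell (a,1): −0.31·ln0.31 = 0.3631
  cell (a,2): −0.32·ln0.32 = 0.3646
  cell (a,3): −0.12·ln0.12 = 0.2544
  cell (b,1): −0.02·ln0.02 = 0.0782
  cell (b,2): −0.22·ln0.22 = 0.3331
  cell (b,3): −0.01·ln0.01 = 0.0461
Sum = 1.440 nats.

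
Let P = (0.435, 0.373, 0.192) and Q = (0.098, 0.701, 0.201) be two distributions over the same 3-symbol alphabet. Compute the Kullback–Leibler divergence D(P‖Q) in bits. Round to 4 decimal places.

D(P‖Q) = Σ p·log₂(p/q).
  0.435·log₂(0.435/0.098) = 0.93532
  0.373·log₂(0.373/0.701) = -0.33952
  0.192·log₂(0.192/0.201) = -0.01269
D(P‖Q) = 0.5831 bits.

0.5831 bits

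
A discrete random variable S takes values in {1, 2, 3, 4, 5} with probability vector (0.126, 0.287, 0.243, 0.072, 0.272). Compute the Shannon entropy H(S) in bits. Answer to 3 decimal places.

H(S) = −Σ p·log₂ p.
  −(0.126)·log₂(0.126) = 0.3766
  −(0.287)·log₂(0.287) = 0.5169
  −(0.243)·log₂(0.243) = 0.4960
  −(0.072)·log₂(0.072) = 0.2733
  −(0.272)·log₂(0.272) = 0.5109
Sum: 0.3766 + 0.5169 + 0.4960 + 0.2733 + 0.5109 = 2.174 bits.

2.174 bits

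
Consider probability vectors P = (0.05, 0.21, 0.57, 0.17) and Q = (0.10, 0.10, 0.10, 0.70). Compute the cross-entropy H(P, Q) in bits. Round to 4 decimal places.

2.8447 bits

H(P,Q) = −Σ p·log₂ q.
  −0.05·log₂(0.10) = 0.16610
  −0.21·log₂(0.10) = 0.69760
  −0.57·log₂(0.10) = 1.89350
  −0.17·log₂(0.70) = 0.08748
H(P,Q) = 2.8447 bits.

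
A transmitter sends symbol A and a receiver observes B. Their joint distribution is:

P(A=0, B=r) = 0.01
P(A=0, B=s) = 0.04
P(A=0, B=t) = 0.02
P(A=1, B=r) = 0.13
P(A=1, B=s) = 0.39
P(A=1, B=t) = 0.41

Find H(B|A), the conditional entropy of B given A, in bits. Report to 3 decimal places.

Chain rule: H(B|A) = H(A,B) − H(A).
Marginals: p(A) = (0.0700, 0.9300), p(B) = (0.1400, 0.4300, 0.4300).
H(A,B) = 1.8049 bits; H(A) = 0.3659 bits.
H(B|A) = 1.8049 − 0.3659 = 1.439 bits.

1.439 bits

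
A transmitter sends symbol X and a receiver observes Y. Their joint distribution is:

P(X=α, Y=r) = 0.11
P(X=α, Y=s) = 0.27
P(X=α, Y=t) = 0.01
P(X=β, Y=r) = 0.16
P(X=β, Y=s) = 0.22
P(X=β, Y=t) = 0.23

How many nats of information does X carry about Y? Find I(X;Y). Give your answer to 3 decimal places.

Marginals: p(X) = (0.3900, 0.6100), p(Y) = (0.2700, 0.4900, 0.2400).
I(X;Y) = H(X) + H(Y) − H(X,Y).
H(X) = 0.6687, H(Y) = 1.0456, H(X,Y) = 1.6067.
I(X;Y) = 0.6687 + 1.0456 − 1.6067 = 0.108 nats.

0.108 nats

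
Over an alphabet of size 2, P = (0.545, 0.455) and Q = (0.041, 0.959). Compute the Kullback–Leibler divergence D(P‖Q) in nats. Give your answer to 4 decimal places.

1.0708 nats

D(P‖Q) = Σ p·ln(p/q).
  0.545·ln(0.545/0.041) = 1.41003
  0.455·ln(0.455/0.959) = -0.33925
D(P‖Q) = 1.0708 nats.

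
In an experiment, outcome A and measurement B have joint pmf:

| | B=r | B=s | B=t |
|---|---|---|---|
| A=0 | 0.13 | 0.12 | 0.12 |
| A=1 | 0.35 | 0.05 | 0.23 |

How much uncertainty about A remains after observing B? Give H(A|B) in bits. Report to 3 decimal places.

0.878 bits

Chain rule: H(A|B) = H(A,B) − H(B).
Marginals: p(A) = (0.3700, 0.6300), p(B) = (0.4800, 0.1700, 0.3500).
H(A,B) = 2.3506 bits; H(B) = 1.4730 bits.
H(A|B) = 2.3506 − 1.4730 = 0.878 bits.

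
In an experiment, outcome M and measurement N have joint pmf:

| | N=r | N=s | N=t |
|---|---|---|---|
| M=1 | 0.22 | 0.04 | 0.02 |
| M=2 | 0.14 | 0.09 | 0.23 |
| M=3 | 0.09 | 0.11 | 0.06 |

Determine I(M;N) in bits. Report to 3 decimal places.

0.188 bits

Marginals: p(M) = (0.2800, 0.4600, 0.2600), p(N) = (0.4500, 0.2400, 0.3100).
I(M;N) = Σ p(x,y)·log₂[p(x,y)/(p(x)p(y))].
  (1,r): 0.22·log₂(1.7460) = 0.1769
  (1,s): 0.04·log₂(0.5952) = -0.0299
  (1,t): 0.02·log₂(0.2304) = -0.0424
  (2,r): 0.14·log₂(0.6763) = -0.0790
  (2,s): 0.09·log₂(0.8152) = -0.0265
  (2,t): 0.23·log₂(1.6129) = 0.1586
  (3,r): 0.09·log₂(0.7692) = -0.0341
  (3,s): 0.11·log₂(1.7628) = 0.0900
  (3,t): 0.06·log₂(0.7444) = -0.0255
Sum = 0.188 bits.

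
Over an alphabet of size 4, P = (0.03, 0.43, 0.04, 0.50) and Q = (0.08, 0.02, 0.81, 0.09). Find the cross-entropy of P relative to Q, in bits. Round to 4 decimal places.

H(P,Q) = −Σ p·log₂ q.
  −0.03·log₂(0.08) = 0.10932
  −0.43·log₂(0.02) = 2.42686
  −0.04·log₂(0.81) = 0.01216
  −0.50·log₂(0.09) = 1.73697
H(P,Q) = 4.2853 bits.

4.2853 bits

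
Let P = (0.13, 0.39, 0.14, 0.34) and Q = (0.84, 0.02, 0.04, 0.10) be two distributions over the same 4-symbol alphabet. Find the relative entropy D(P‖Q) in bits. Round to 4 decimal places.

D(P‖Q) = Σ p·log₂(p/q).
  0.13·log₂(0.13/0.84) = -0.34994
  0.39·log₂(0.39/0.02) = 1.67131
  0.14·log₂(0.14/0.04) = 0.25303
  0.34·log₂(0.34/0.10) = 0.60028
D(P‖Q) = 2.1747 bits.

2.1747 bits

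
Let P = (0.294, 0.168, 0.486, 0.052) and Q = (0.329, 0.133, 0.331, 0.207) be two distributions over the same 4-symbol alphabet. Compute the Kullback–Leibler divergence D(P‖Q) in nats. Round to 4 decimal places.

D(P‖Q) = Σ p·ln(p/q).
  0.294·ln(0.294/0.329) = -0.03307
  0.168·ln(0.168/0.133) = 0.03925
  0.486·ln(0.486/0.331) = 0.18667
  0.052·ln(0.052/0.207) = -0.07184
D(P‖Q) = 0.1210 nats.

0.1210 nats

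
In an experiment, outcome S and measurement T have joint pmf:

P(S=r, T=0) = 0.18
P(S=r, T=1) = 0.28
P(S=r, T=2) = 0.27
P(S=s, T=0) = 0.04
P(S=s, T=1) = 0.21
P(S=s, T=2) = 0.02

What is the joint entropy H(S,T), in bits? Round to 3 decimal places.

H(S,T) = −Σ p(x,y)·log₂ p(x,y) over all 6 cells.
  cell (r,0): −0.18·log₂0.18 = 0.4453
  cell (r,1): −0.28·log₂0.28 = 0.5142
  cell (r,2): −0.27·log₂0.27 = 0.5100
  cell (s,0): −0.04·log₂0.04 = 0.1858
  cell (s,1): −0.21·log₂0.21 = 0.4728
  cell (s,2): −0.02·log₂0.02 = 0.1129
Sum = 2.241 bits.

2.241 bits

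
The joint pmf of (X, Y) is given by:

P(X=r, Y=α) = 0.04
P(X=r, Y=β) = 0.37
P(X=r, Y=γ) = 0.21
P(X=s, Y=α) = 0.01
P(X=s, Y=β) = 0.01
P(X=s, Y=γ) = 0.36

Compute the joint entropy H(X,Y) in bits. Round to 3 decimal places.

1.853 bits

H(X,Y) = −Σ p(x,y)·log₂ p(x,y) over all 6 cells.
  cell (r,α): −0.04·log₂0.04 = 0.1858
  cell (r,β): −0.37·log₂0.37 = 0.5307
  cell (r,γ): −0.21·log₂0.21 = 0.4728
  cell (s,α): −0.01·log₂0.01 = 0.0664
  cell (s,β): −0.01·log₂0.01 = 0.0664
  cell (s,γ): −0.36·log₂0.36 = 0.5306
Sum = 1.853 bits.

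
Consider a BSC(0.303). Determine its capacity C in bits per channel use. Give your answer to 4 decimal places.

0.1151 bits

Binary symmetric channel: C = 1 − h₂(ε) where h₂ is the binary entropy function.
h₂(0.303) = −0.303·log₂0.303 − 0.697·log₂0.697 = 0.8849.
C = 1 − 0.8849 = 0.1151 bits per channel use.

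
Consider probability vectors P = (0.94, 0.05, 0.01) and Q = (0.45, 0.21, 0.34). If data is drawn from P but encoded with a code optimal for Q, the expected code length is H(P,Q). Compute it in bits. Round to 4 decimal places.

H(P,Q) = −Σ p·log₂ q.
  −0.94·log₂(0.45) = 1.08288
  −0.05·log₂(0.21) = 0.11258
  −0.01·log₂(0.34) = 0.01556
H(P,Q) = 1.2110 bits.

1.2110 bits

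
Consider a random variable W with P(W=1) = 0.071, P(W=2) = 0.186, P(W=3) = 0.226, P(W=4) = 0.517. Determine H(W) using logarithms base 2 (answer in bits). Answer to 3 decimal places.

1.699 bits

H(W) = −Σ p·log₂ p.
  −(0.071)·log₂(0.071) = 0.2709
  −(0.186)·log₂(0.186) = 0.4514
  −(0.226)·log₂(0.226) = 0.4849
  −(0.517)·log₂(0.517) = 0.4921
Sum: 0.2709 + 0.4514 + 0.4849 + 0.4921 = 1.699 bits.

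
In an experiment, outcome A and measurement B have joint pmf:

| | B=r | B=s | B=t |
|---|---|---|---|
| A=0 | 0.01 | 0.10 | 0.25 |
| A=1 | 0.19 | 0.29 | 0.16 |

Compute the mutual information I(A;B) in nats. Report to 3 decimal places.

Marginals: p(A) = (0.3600, 0.6400), p(B) = (0.2000, 0.3900, 0.4100).
I(A;B) = Σ p(x,y)·ln[p(x,y)/(p(x)p(y))].
  (0,r): 0.01·ln(0.1389) = -0.0197
  (0,s): 0.10·ln(0.7123) = -0.0339
  (0,t): 0.25·ln(1.6938) = 0.1317
  (1,r): 0.19·ln(1.4844) = 0.0750
  (1,s): 0.29·ln(1.1619) = 0.0435
  (1,t): 0.16·ln(0.6098) = -0.0792
Sum = 0.117 nats.

0.117 nats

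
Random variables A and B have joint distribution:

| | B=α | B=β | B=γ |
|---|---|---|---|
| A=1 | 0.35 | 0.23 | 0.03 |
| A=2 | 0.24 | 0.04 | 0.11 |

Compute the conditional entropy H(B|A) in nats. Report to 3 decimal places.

Marginals: p(A) = (0.6100, 0.3900), p(B) = (0.5900, 0.2700, 0.1400).
H(B|A) = Σ p(A) · H(B|A=·).
  A=1: p=0.6100, H(B|A=1) = 0.8347
  A=2: p=0.3900, H(B|A=2) = 0.8893
Weighted sum = 0.856 nats.

0.856 nats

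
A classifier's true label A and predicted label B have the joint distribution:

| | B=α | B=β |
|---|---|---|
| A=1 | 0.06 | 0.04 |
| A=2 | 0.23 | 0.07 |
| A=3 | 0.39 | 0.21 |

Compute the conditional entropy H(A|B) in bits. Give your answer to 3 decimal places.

1.284 bits

Marginals: p(A) = (0.1000, 0.3000, 0.6000), p(B) = (0.6800, 0.3200).
H(A|B) = Σ p(B) · H(A|B=·).
  B=α: p=0.6800, H(A|B=α) = 1.2980
  B=β: p=0.3200, H(A|B=β) = 1.2534
Weighted sum = 1.284 bits.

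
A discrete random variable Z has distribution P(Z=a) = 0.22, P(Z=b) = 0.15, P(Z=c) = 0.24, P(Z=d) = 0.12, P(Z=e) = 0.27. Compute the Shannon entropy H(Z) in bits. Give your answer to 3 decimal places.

H(Z) = −Σ p·log₂ p.
  −(0.22)·log₂(0.22) = 0.4806
  −(0.15)·log₂(0.15) = 0.4105
  −(0.24)·log₂(0.24) = 0.4941
  −(0.12)·log₂(0.12) = 0.3671
  −(0.27)·log₂(0.27) = 0.5100
Sum: 0.4806 + 0.4105 + 0.4941 + 0.3671 + 0.5100 = 2.262 bits.

2.262 bits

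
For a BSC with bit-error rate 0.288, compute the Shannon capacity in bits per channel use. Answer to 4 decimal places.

0.1339 bits

Binary symmetric channel: C = 1 − h₂(ε) where h₂ is the binary entropy function.
h₂(0.288) = −0.288·log₂0.288 − 0.712·log₂0.712 = 0.8661.
C = 1 − 0.8661 = 0.1339 bits per channel use.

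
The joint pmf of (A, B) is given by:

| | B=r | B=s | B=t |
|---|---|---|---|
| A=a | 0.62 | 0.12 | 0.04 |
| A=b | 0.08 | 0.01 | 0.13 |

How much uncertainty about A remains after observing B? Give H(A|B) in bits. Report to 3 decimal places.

0.544 bits

Marginals: p(A) = (0.7800, 0.2200), p(B) = (0.7000, 0.1300, 0.1700).
H(A|B) = Σ p(B) · H(A|B=·).
  B=r: p=0.7000, H(A|B=r) = 0.5127
  B=s: p=0.1300, H(A|B=s) = 0.3912
  B=t: p=0.1700, H(A|B=t) = 0.7871
Weighted sum = 0.544 bits.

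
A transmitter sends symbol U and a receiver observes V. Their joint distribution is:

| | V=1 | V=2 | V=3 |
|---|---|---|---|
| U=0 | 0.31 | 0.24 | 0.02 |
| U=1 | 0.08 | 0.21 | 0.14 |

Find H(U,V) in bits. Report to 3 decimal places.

2.292 bits

H(U,V) = −Σ p(x,y)·log₂ p(x,y) over all 6 cells.
  cell (0,1): −0.31·log₂0.31 = 0.5238
  cell (0,2): −0.24·log₂0.24 = 0.4941
  cell (0,3): −0.02·log₂0.02 = 0.1129
  cell (1,1): −0.08·log₂0.08 = 0.2915
  cell (1,2): −0.21·log₂0.21 = 0.4728
  cell (1,3): −0.14·log₂0.14 = 0.3971
Sum = 2.292 bits.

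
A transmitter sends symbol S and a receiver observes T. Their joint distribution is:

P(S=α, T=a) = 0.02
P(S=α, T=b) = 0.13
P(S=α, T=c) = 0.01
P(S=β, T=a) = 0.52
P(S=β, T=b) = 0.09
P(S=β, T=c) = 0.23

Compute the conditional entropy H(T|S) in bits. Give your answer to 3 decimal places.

Marginals: p(S) = (0.1600, 0.8400), p(T) = (0.5400, 0.2200, 0.2400).
H(T|S) = Σ p(S) · H(T|S=·).
  S=α: p=0.1600, H(T|S=α) = 0.8684
  S=β: p=0.8400, H(T|S=β) = 1.2852
Weighted sum = 1.219 bits.

1.219 bits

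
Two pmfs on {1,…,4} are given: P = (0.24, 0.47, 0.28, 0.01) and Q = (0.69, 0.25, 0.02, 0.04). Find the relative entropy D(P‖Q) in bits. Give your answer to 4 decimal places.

1.1084 bits

D(P‖Q) = Σ p·log₂(p/q).
  0.24·log₂(0.24/0.69) = -0.36565
  0.47·log₂(0.47/0.25) = 0.42804
  0.28·log₂(0.28/0.02) = 1.06606
  0.01·log₂(0.01/0.04) = -0.02000
D(P‖Q) = 1.1084 bits.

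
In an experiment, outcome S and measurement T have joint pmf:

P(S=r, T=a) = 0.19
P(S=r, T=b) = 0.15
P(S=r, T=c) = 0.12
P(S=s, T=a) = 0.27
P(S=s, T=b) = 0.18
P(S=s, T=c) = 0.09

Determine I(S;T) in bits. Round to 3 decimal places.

0.011 bits

Marginals: p(S) = (0.4600, 0.5400), p(T) = (0.4600, 0.3300, 0.2100).
I(S;T) = H(S) + H(T) − H(S,T).
H(S) = 0.9954, H(T) = 1.5160, H(S,T) = 2.5008.
I(S;T) = 0.9954 + 1.5160 − 2.5008 = 0.011 bits.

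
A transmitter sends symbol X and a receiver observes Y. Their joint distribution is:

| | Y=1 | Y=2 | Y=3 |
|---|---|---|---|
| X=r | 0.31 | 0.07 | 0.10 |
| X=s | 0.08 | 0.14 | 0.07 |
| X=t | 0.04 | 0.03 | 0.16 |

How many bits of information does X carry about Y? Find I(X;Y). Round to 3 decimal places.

0.217 bits

Marginals: p(X) = (0.4800, 0.2900, 0.2300), p(Y) = (0.4300, 0.2400, 0.3300).
I(X;Y) = H(X) + H(Y) − H(X,Y).
H(X) = 1.5138, H(Y) = 1.5455, H(X,Y) = 2.8423.
I(X;Y) = 1.5138 + 1.5455 − 2.8423 = 0.217 bits.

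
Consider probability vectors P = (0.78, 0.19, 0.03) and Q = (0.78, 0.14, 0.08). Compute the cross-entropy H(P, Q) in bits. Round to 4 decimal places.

H(P,Q) = −Σ p·log₂ q.
  −0.78·log₂(0.78) = 0.27959
  −0.19·log₂(0.14) = 0.53894
  −0.03·log₂(0.08) = 0.10932
H(P,Q) = 0.9278 bits.

0.9278 bits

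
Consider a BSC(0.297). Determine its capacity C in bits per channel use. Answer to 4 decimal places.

Binary symmetric channel: C = 1 − h₂(ε) where h₂ is the binary entropy function.
h₂(0.297) = −0.297·log₂0.297 − 0.703·log₂0.703 = 0.8776.
C = 1 − 0.8776 = 0.1224 bits per channel use.

0.1224 bits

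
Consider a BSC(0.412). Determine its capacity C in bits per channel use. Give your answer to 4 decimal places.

0.0225 bits

Binary symmetric channel: C = 1 − h₂(ε) where h₂ is the binary entropy function.
h₂(0.412) = −0.412·log₂0.412 − 0.588·log₂0.588 = 0.9775.
C = 1 − 0.9775 = 0.0225 bits per channel use.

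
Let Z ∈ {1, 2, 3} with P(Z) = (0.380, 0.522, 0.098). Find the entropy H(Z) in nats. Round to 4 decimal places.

0.9347 nats

H(Z) = −Σ p·ln p.
  −(0.380)·ln(0.380) = 0.36768
  −(0.522)·ln(0.522) = 0.33935
  −(0.098)·ln(0.098) = 0.22763
Sum: 0.36768 + 0.33935 + 0.22763 = 0.9347 nats.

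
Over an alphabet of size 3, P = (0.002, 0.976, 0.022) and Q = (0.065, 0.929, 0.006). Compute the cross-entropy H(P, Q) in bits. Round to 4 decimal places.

0.2740 bits

H(P,Q) = −Σ p·log₂ q.
  −0.002·log₂(0.065) = 0.00789
  −0.976·log₂(0.929) = 0.10370
  −0.022·log₂(0.006) = 0.16238
H(P,Q) = 0.2740 bits.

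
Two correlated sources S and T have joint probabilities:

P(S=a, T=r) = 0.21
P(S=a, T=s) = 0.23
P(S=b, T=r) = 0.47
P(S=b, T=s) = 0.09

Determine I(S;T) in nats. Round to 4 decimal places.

0.0755 nats

Marginals: p(S) = (0.4400, 0.5600), p(T) = (0.6800, 0.3200).
I(S;T) = H(S) + H(T) − H(S,T).
H(S) = 0.6859, H(T) = 0.6269, H(S,T) = 1.2373.
I(S;T) = 0.6859 + 0.6269 − 1.2373 = 0.0755 nats.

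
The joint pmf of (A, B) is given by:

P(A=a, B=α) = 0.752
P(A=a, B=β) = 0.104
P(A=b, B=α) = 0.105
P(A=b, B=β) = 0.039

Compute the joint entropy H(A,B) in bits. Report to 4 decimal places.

H(A,B) = −Σ p(x,y)·log₂ p(x,y) over all 4 cells.
  cell (a,α): −0.752·log₂0.752 = 0.30922
  cell (a,β): −0.104·log₂0.104 = 0.33960
  cell (b,α): −0.105·log₂0.105 = 0.34141
  cell (b,β): −0.039·log₂0.039 = 0.18253
Sum = 1.1728 bits.

1.1728 bits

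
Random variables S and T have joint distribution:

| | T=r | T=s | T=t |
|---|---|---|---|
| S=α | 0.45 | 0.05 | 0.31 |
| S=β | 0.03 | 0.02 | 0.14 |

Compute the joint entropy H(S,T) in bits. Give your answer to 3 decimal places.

H(S,T) = −Σ p(x,y)·log₂ p(x,y) over all 6 cells.
  cell (α,r): −0.45·log₂0.45 = 0.5184
  cell (α,s): −0.05·log₂0.05 = 0.2161
  cell (α,t): −0.31·log₂0.31 = 0.5238
  cell (β,r): −0.03·log₂0.03 = 0.1518
  cell (β,s): −0.02·log₂0.02 = 0.1129
  cell (β,t): −0.14·log₂0.14 = 0.3971
Sum = 1.920 bits.

1.920 bits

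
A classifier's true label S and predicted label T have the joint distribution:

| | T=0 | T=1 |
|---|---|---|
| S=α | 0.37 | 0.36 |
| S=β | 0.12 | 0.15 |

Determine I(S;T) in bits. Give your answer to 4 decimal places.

0.0022 bits

Marginals: p(S) = (0.7300, 0.2700), p(T) = (0.4900, 0.5100).
I(S;T) = H(S) + H(T) − H(S,T).
H(S) = 0.8415, H(T) = 0.9997, H(S,T) = 1.8390.
I(S;T) = 0.8415 + 0.9997 − 1.8390 = 0.0022 bits.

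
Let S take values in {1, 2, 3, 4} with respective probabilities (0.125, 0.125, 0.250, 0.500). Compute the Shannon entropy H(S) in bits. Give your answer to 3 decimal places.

1.750 bits

H(S) = −Σ p·log₂ p.
  −(0.125)·log₂(0.125) = 0.3750
  −(0.125)·log₂(0.125) = 0.3750
  −(0.250)·log₂(0.250) = 0.5000
  −(0.500)·log₂(0.500) = 0.5000
Sum: 0.3750 + 0.3750 + 0.5000 + 0.5000 = 1.750 bits.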